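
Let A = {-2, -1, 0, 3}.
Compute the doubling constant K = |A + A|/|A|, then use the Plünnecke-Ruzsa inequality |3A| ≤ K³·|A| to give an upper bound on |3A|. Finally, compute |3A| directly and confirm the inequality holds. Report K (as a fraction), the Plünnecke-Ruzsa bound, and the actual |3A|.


|A| = 4.
Step 1: Compute A + A by enumerating all 16 pairs.
A + A = {-4, -3, -2, -1, 0, 1, 2, 3, 6}, so |A + A| = 9.
Step 2: Doubling constant K = |A + A|/|A| = 9/4 = 9/4 ≈ 2.2500.
Step 3: Plünnecke-Ruzsa gives |3A| ≤ K³·|A| = (2.2500)³ · 4 ≈ 45.5625.
Step 4: Compute 3A = A + A + A directly by enumerating all triples (a,b,c) ∈ A³; |3A| = 14.
Step 5: Check 14 ≤ 45.5625? Yes ✓.

K = 9/4, Plünnecke-Ruzsa bound K³|A| ≈ 45.5625, |3A| = 14, inequality holds.


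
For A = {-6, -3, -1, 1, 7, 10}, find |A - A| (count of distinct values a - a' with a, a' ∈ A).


A - A = {a - a' : a, a' ∈ A}; |A| = 6.
Bounds: 2|A|-1 ≤ |A - A| ≤ |A|² - |A| + 1, i.e. 11 ≤ |A - A| ≤ 31.
Note: 0 ∈ A - A always (from a - a). The set is symmetric: if d ∈ A - A then -d ∈ A - A.
Enumerate nonzero differences d = a - a' with a > a' (then include -d):
Positive differences: {2, 3, 4, 5, 6, 7, 8, 9, 10, 11, 13, 16}
Full difference set: {0} ∪ (positive diffs) ∪ (negative diffs).
|A - A| = 1 + 2·12 = 25 (matches direct enumeration: 25).

|A - A| = 25


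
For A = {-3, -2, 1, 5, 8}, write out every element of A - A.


A - A = {a - a' : a, a' ∈ A}.
Compute a - a' for each ordered pair (a, a'):
a = -3: -3--3=0, -3--2=-1, -3-1=-4, -3-5=-8, -3-8=-11
a = -2: -2--3=1, -2--2=0, -2-1=-3, -2-5=-7, -2-8=-10
a = 1: 1--3=4, 1--2=3, 1-1=0, 1-5=-4, 1-8=-7
a = 5: 5--3=8, 5--2=7, 5-1=4, 5-5=0, 5-8=-3
a = 8: 8--3=11, 8--2=10, 8-1=7, 8-5=3, 8-8=0
Collecting distinct values (and noting 0 appears from a-a):
A - A = {-11, -10, -8, -7, -4, -3, -1, 0, 1, 3, 4, 7, 8, 10, 11}
|A - A| = 15

A - A = {-11, -10, -8, -7, -4, -3, -1, 0, 1, 3, 4, 7, 8, 10, 11}


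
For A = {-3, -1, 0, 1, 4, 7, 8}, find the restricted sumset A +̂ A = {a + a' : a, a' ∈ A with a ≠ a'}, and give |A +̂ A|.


Restricted sumset: A +̂ A = {a + a' : a ∈ A, a' ∈ A, a ≠ a'}.
Equivalently, take A + A and drop any sum 2a that is achievable ONLY as a + a for a ∈ A (i.e. sums representable only with equal summands).
Enumerate pairs (a, a') with a < a' (symmetric, so each unordered pair gives one sum; this covers all a ≠ a'):
  -3 + -1 = -4
  -3 + 0 = -3
  -3 + 1 = -2
  -3 + 4 = 1
  -3 + 7 = 4
  -3 + 8 = 5
  -1 + 0 = -1
  -1 + 1 = 0
  -1 + 4 = 3
  -1 + 7 = 6
  -1 + 8 = 7
  0 + 1 = 1
  0 + 4 = 4
  0 + 7 = 7
  0 + 8 = 8
  1 + 4 = 5
  1 + 7 = 8
  1 + 8 = 9
  4 + 7 = 11
  4 + 8 = 12
  7 + 8 = 15
Collected distinct sums: {-4, -3, -2, -1, 0, 1, 3, 4, 5, 6, 7, 8, 9, 11, 12, 15}
|A +̂ A| = 16
(Reference bound: |A +̂ A| ≥ 2|A| - 3 for |A| ≥ 2, with |A| = 7 giving ≥ 11.)

|A +̂ A| = 16


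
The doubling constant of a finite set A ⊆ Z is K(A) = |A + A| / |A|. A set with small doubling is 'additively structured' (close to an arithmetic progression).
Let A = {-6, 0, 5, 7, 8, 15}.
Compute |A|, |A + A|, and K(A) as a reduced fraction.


|A| = 6.
Compute A + A by enumerating all 36 pairs.
A + A = {-12, -6, -1, 0, 1, 2, 5, 7, 8, 9, 10, 12, 13, 14, 15, 16, 20, 22, 23, 30}, so |A + A| = 20.
K = |A + A| / |A| = 20/6 = 10/3 ≈ 3.3333.
Reference: AP of size 6 gives K = 11/6 ≈ 1.8333; a fully generic set of size 6 gives K ≈ 3.5000.

|A| = 6, |A + A| = 20, K = 20/6 = 10/3.


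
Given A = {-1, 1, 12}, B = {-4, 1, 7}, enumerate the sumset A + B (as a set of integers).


A + B = {a + b : a ∈ A, b ∈ B}.
Enumerate all |A|·|B| = 3·3 = 9 pairs (a, b) and collect distinct sums.
a = -1: -1+-4=-5, -1+1=0, -1+7=6
a = 1: 1+-4=-3, 1+1=2, 1+7=8
a = 12: 12+-4=8, 12+1=13, 12+7=19
Collecting distinct sums: A + B = {-5, -3, 0, 2, 6, 8, 13, 19}
|A + B| = 8

A + B = {-5, -3, 0, 2, 6, 8, 13, 19}


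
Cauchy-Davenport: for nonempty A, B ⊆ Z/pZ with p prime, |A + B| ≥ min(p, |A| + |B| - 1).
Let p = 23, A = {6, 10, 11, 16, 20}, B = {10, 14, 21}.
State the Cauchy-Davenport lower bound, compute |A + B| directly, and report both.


Cauchy-Davenport: |A + B| ≥ min(p, |A| + |B| - 1) for A, B nonempty in Z/pZ.
|A| = 5, |B| = 3, p = 23.
CD lower bound = min(23, 5 + 3 - 1) = min(23, 7) = 7.
Compute A + B mod 23 directly:
a = 6: 6+10=16, 6+14=20, 6+21=4
a = 10: 10+10=20, 10+14=1, 10+21=8
a = 11: 11+10=21, 11+14=2, 11+21=9
a = 16: 16+10=3, 16+14=7, 16+21=14
a = 20: 20+10=7, 20+14=11, 20+21=18
A + B = {1, 2, 3, 4, 7, 8, 9, 11, 14, 16, 18, 20, 21}, so |A + B| = 13.
Verify: 13 ≥ 7? Yes ✓.

CD lower bound = 7, actual |A + B| = 13.


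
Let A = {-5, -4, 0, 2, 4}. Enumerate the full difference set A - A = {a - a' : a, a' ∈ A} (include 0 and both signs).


A - A = {a - a' : a, a' ∈ A}.
Compute a - a' for each ordered pair (a, a'):
a = -5: -5--5=0, -5--4=-1, -5-0=-5, -5-2=-7, -5-4=-9
a = -4: -4--5=1, -4--4=0, -4-0=-4, -4-2=-6, -4-4=-8
a = 0: 0--5=5, 0--4=4, 0-0=0, 0-2=-2, 0-4=-4
a = 2: 2--5=7, 2--4=6, 2-0=2, 2-2=0, 2-4=-2
a = 4: 4--5=9, 4--4=8, 4-0=4, 4-2=2, 4-4=0
Collecting distinct values (and noting 0 appears from a-a):
A - A = {-9, -8, -7, -6, -5, -4, -2, -1, 0, 1, 2, 4, 5, 6, 7, 8, 9}
|A - A| = 17

A - A = {-9, -8, -7, -6, -5, -4, -2, -1, 0, 1, 2, 4, 5, 6, 7, 8, 9}


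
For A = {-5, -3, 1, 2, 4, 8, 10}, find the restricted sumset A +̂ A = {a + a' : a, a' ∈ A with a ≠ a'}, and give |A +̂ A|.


Restricted sumset: A +̂ A = {a + a' : a ∈ A, a' ∈ A, a ≠ a'}.
Equivalently, take A + A and drop any sum 2a that is achievable ONLY as a + a for a ∈ A (i.e. sums representable only with equal summands).
Enumerate pairs (a, a') with a < a' (symmetric, so each unordered pair gives one sum; this covers all a ≠ a'):
  -5 + -3 = -8
  -5 + 1 = -4
  -5 + 2 = -3
  -5 + 4 = -1
  -5 + 8 = 3
  -5 + 10 = 5
  -3 + 1 = -2
  -3 + 2 = -1
  -3 + 4 = 1
  -3 + 8 = 5
  -3 + 10 = 7
  1 + 2 = 3
  1 + 4 = 5
  1 + 8 = 9
  1 + 10 = 11
  2 + 4 = 6
  2 + 8 = 10
  2 + 10 = 12
  4 + 8 = 12
  4 + 10 = 14
  8 + 10 = 18
Collected distinct sums: {-8, -4, -3, -2, -1, 1, 3, 5, 6, 7, 9, 10, 11, 12, 14, 18}
|A +̂ A| = 16
(Reference bound: |A +̂ A| ≥ 2|A| - 3 for |A| ≥ 2, with |A| = 7 giving ≥ 11.)

|A +̂ A| = 16


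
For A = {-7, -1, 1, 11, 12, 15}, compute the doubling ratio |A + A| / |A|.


|A| = 6.
Compute A + A by enumerating all 36 pairs.
A + A = {-14, -8, -6, -2, 0, 2, 4, 5, 8, 10, 11, 12, 13, 14, 16, 22, 23, 24, 26, 27, 30}, so |A + A| = 21.
K = |A + A| / |A| = 21/6 = 7/2 ≈ 3.5000.
Reference: AP of size 6 gives K = 11/6 ≈ 1.8333; a fully generic set of size 6 gives K ≈ 3.5000.

|A| = 6, |A + A| = 21, K = 21/6 = 7/2.


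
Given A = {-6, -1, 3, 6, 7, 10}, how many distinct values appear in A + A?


A + A = {a + a' : a, a' ∈ A}; |A| = 6.
General bounds: 2|A| - 1 ≤ |A + A| ≤ |A|(|A|+1)/2, i.e. 11 ≤ |A + A| ≤ 21.
Lower bound 2|A|-1 is attained iff A is an arithmetic progression.
Enumerate sums a + a' for a ≤ a' (symmetric, so this suffices):
a = -6: -6+-6=-12, -6+-1=-7, -6+3=-3, -6+6=0, -6+7=1, -6+10=4
a = -1: -1+-1=-2, -1+3=2, -1+6=5, -1+7=6, -1+10=9
a = 3: 3+3=6, 3+6=9, 3+7=10, 3+10=13
a = 6: 6+6=12, 6+7=13, 6+10=16
a = 7: 7+7=14, 7+10=17
a = 10: 10+10=20
Distinct sums: {-12, -7, -3, -2, 0, 1, 2, 4, 5, 6, 9, 10, 12, 13, 14, 16, 17, 20}
|A + A| = 18

|A + A| = 18


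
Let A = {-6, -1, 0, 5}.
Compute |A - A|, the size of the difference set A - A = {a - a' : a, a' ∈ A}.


A - A = {a - a' : a, a' ∈ A}; |A| = 4.
Bounds: 2|A|-1 ≤ |A - A| ≤ |A|² - |A| + 1, i.e. 7 ≤ |A - A| ≤ 13.
Note: 0 ∈ A - A always (from a - a). The set is symmetric: if d ∈ A - A then -d ∈ A - A.
Enumerate nonzero differences d = a - a' with a > a' (then include -d):
Positive differences: {1, 5, 6, 11}
Full difference set: {0} ∪ (positive diffs) ∪ (negative diffs).
|A - A| = 1 + 2·4 = 9 (matches direct enumeration: 9).

|A - A| = 9


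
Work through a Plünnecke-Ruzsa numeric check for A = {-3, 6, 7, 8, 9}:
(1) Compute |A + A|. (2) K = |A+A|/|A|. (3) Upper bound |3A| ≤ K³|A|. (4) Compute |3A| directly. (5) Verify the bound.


|A| = 5.
Step 1: Compute A + A by enumerating all 25 pairs.
A + A = {-6, 3, 4, 5, 6, 12, 13, 14, 15, 16, 17, 18}, so |A + A| = 12.
Step 2: Doubling constant K = |A + A|/|A| = 12/5 = 12/5 ≈ 2.4000.
Step 3: Plünnecke-Ruzsa gives |3A| ≤ K³·|A| = (2.4000)³ · 5 ≈ 69.1200.
Step 4: Compute 3A = A + A + A directly by enumerating all triples (a,b,c) ∈ A³; |3A| = 22.
Step 5: Check 22 ≤ 69.1200? Yes ✓.

K = 12/5, Plünnecke-Ruzsa bound K³|A| ≈ 69.1200, |3A| = 22, inequality holds.


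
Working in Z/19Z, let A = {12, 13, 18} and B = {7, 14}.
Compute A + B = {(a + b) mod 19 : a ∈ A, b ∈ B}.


Work in Z/19Z: reduce every sum a + b modulo 19.
Enumerate all 6 pairs:
a = 12: 12+7=0, 12+14=7
a = 13: 13+7=1, 13+14=8
a = 18: 18+7=6, 18+14=13
Distinct residues collected: {0, 1, 6, 7, 8, 13}
|A + B| = 6 (out of 19 total residues).

A + B = {0, 1, 6, 7, 8, 13}


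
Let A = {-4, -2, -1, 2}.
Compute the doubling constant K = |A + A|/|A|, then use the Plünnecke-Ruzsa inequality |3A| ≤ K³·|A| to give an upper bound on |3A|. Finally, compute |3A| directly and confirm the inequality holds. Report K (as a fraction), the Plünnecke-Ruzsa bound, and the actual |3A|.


|A| = 4.
Step 1: Compute A + A by enumerating all 16 pairs.
A + A = {-8, -6, -5, -4, -3, -2, 0, 1, 4}, so |A + A| = 9.
Step 2: Doubling constant K = |A + A|/|A| = 9/4 = 9/4 ≈ 2.2500.
Step 3: Plünnecke-Ruzsa gives |3A| ≤ K³·|A| = (2.2500)³ · 4 ≈ 45.5625.
Step 4: Compute 3A = A + A + A directly by enumerating all triples (a,b,c) ∈ A³; |3A| = 15.
Step 5: Check 15 ≤ 45.5625? Yes ✓.

K = 9/4, Plünnecke-Ruzsa bound K³|A| ≈ 45.5625, |3A| = 15, inequality holds.


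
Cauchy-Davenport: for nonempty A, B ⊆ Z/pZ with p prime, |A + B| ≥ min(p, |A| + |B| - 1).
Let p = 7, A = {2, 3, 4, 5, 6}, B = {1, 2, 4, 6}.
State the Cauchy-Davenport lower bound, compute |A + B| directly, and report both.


Cauchy-Davenport: |A + B| ≥ min(p, |A| + |B| - 1) for A, B nonempty in Z/pZ.
|A| = 5, |B| = 4, p = 7.
CD lower bound = min(7, 5 + 4 - 1) = min(7, 8) = 7.
Compute A + B mod 7 directly:
a = 2: 2+1=3, 2+2=4, 2+4=6, 2+6=1
a = 3: 3+1=4, 3+2=5, 3+4=0, 3+6=2
a = 4: 4+1=5, 4+2=6, 4+4=1, 4+6=3
a = 5: 5+1=6, 5+2=0, 5+4=2, 5+6=4
a = 6: 6+1=0, 6+2=1, 6+4=3, 6+6=5
A + B = {0, 1, 2, 3, 4, 5, 6}, so |A + B| = 7.
Verify: 7 ≥ 7? Yes ✓.

CD lower bound = 7, actual |A + B| = 7.


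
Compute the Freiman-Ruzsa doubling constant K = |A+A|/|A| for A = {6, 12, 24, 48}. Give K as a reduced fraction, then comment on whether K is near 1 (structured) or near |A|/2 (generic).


|A| = 4.
Compute A + A by enumerating all 16 pairs.
A + A = {12, 18, 24, 30, 36, 48, 54, 60, 72, 96}, so |A + A| = 10.
K = |A + A| / |A| = 10/4 = 5/2 ≈ 2.5000.
Reference: AP of size 4 gives K = 7/4 ≈ 1.7500; a fully generic set of size 4 gives K ≈ 2.5000.

|A| = 4, |A + A| = 10, K = 10/4 = 5/2.


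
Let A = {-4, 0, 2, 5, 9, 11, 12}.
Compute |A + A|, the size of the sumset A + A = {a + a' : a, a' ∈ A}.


A + A = {a + a' : a, a' ∈ A}; |A| = 7.
General bounds: 2|A| - 1 ≤ |A + A| ≤ |A|(|A|+1)/2, i.e. 13 ≤ |A + A| ≤ 28.
Lower bound 2|A|-1 is attained iff A is an arithmetic progression.
Enumerate sums a + a' for a ≤ a' (symmetric, so this suffices):
a = -4: -4+-4=-8, -4+0=-4, -4+2=-2, -4+5=1, -4+9=5, -4+11=7, -4+12=8
a = 0: 0+0=0, 0+2=2, 0+5=5, 0+9=9, 0+11=11, 0+12=12
a = 2: 2+2=4, 2+5=7, 2+9=11, 2+11=13, 2+12=14
a = 5: 5+5=10, 5+9=14, 5+11=16, 5+12=17
a = 9: 9+9=18, 9+11=20, 9+12=21
a = 11: 11+11=22, 11+12=23
a = 12: 12+12=24
Distinct sums: {-8, -4, -2, 0, 1, 2, 4, 5, 7, 8, 9, 10, 11, 12, 13, 14, 16, 17, 18, 20, 21, 22, 23, 24}
|A + A| = 24

|A + A| = 24


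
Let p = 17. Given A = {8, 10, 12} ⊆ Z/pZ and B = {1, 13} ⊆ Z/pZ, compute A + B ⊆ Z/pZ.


Work in Z/17Z: reduce every sum a + b modulo 17.
Enumerate all 6 pairs:
a = 8: 8+1=9, 8+13=4
a = 10: 10+1=11, 10+13=6
a = 12: 12+1=13, 12+13=8
Distinct residues collected: {4, 6, 8, 9, 11, 13}
|A + B| = 6 (out of 17 total residues).

A + B = {4, 6, 8, 9, 11, 13}


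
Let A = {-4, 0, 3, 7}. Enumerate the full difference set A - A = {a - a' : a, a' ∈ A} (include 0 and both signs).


A - A = {a - a' : a, a' ∈ A}.
Compute a - a' for each ordered pair (a, a'):
a = -4: -4--4=0, -4-0=-4, -4-3=-7, -4-7=-11
a = 0: 0--4=4, 0-0=0, 0-3=-3, 0-7=-7
a = 3: 3--4=7, 3-0=3, 3-3=0, 3-7=-4
a = 7: 7--4=11, 7-0=7, 7-3=4, 7-7=0
Collecting distinct values (and noting 0 appears from a-a):
A - A = {-11, -7, -4, -3, 0, 3, 4, 7, 11}
|A - A| = 9

A - A = {-11, -7, -4, -3, 0, 3, 4, 7, 11}


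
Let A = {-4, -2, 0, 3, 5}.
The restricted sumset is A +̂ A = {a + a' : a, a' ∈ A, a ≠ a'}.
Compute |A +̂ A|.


Restricted sumset: A +̂ A = {a + a' : a ∈ A, a' ∈ A, a ≠ a'}.
Equivalently, take A + A and drop any sum 2a that is achievable ONLY as a + a for a ∈ A (i.e. sums representable only with equal summands).
Enumerate pairs (a, a') with a < a' (symmetric, so each unordered pair gives one sum; this covers all a ≠ a'):
  -4 + -2 = -6
  -4 + 0 = -4
  -4 + 3 = -1
  -4 + 5 = 1
  -2 + 0 = -2
  -2 + 3 = 1
  -2 + 5 = 3
  0 + 3 = 3
  0 + 5 = 5
  3 + 5 = 8
Collected distinct sums: {-6, -4, -2, -1, 1, 3, 5, 8}
|A +̂ A| = 8
(Reference bound: |A +̂ A| ≥ 2|A| - 3 for |A| ≥ 2, with |A| = 5 giving ≥ 7.)

|A +̂ A| = 8


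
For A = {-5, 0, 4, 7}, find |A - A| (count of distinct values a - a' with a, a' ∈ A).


A - A = {a - a' : a, a' ∈ A}; |A| = 4.
Bounds: 2|A|-1 ≤ |A - A| ≤ |A|² - |A| + 1, i.e. 7 ≤ |A - A| ≤ 13.
Note: 0 ∈ A - A always (from a - a). The set is symmetric: if d ∈ A - A then -d ∈ A - A.
Enumerate nonzero differences d = a - a' with a > a' (then include -d):
Positive differences: {3, 4, 5, 7, 9, 12}
Full difference set: {0} ∪ (positive diffs) ∪ (negative diffs).
|A - A| = 1 + 2·6 = 13 (matches direct enumeration: 13).

|A - A| = 13


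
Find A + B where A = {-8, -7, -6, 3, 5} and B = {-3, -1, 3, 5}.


A + B = {a + b : a ∈ A, b ∈ B}.
Enumerate all |A|·|B| = 5·4 = 20 pairs (a, b) and collect distinct sums.
a = -8: -8+-3=-11, -8+-1=-9, -8+3=-5, -8+5=-3
a = -7: -7+-3=-10, -7+-1=-8, -7+3=-4, -7+5=-2
a = -6: -6+-3=-9, -6+-1=-7, -6+3=-3, -6+5=-1
a = 3: 3+-3=0, 3+-1=2, 3+3=6, 3+5=8
a = 5: 5+-3=2, 5+-1=4, 5+3=8, 5+5=10
Collecting distinct sums: A + B = {-11, -10, -9, -8, -7, -5, -4, -3, -2, -1, 0, 2, 4, 6, 8, 10}
|A + B| = 16

A + B = {-11, -10, -9, -8, -7, -5, -4, -3, -2, -1, 0, 2, 4, 6, 8, 10}


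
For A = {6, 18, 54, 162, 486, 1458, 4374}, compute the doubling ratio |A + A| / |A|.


|A| = 7.
Compute A + A by enumerating all 49 pairs.
A + A = {12, 24, 36, 60, 72, 108, 168, 180, 216, 324, 492, 504, 540, 648, 972, 1464, 1476, 1512, 1620, 1944, 2916, 4380, 4392, 4428, 4536, 4860, 5832, 8748}, so |A + A| = 28.
K = |A + A| / |A| = 28/7 = 4/1 ≈ 4.0000.
Reference: AP of size 7 gives K = 13/7 ≈ 1.8571; a fully generic set of size 7 gives K ≈ 4.0000.

|A| = 7, |A + A| = 28, K = 28/7 = 4/1.


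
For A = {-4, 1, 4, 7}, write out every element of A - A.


A - A = {a - a' : a, a' ∈ A}.
Compute a - a' for each ordered pair (a, a'):
a = -4: -4--4=0, -4-1=-5, -4-4=-8, -4-7=-11
a = 1: 1--4=5, 1-1=0, 1-4=-3, 1-7=-6
a = 4: 4--4=8, 4-1=3, 4-4=0, 4-7=-3
a = 7: 7--4=11, 7-1=6, 7-4=3, 7-7=0
Collecting distinct values (and noting 0 appears from a-a):
A - A = {-11, -8, -6, -5, -3, 0, 3, 5, 6, 8, 11}
|A - A| = 11

A - A = {-11, -8, -6, -5, -3, 0, 3, 5, 6, 8, 11}


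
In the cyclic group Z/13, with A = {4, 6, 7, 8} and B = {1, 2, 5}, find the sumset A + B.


Work in Z/13Z: reduce every sum a + b modulo 13.
Enumerate all 12 pairs:
a = 4: 4+1=5, 4+2=6, 4+5=9
a = 6: 6+1=7, 6+2=8, 6+5=11
a = 7: 7+1=8, 7+2=9, 7+5=12
a = 8: 8+1=9, 8+2=10, 8+5=0
Distinct residues collected: {0, 5, 6, 7, 8, 9, 10, 11, 12}
|A + B| = 9 (out of 13 total residues).

A + B = {0, 5, 6, 7, 8, 9, 10, 11, 12}


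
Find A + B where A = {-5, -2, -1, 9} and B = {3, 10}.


A + B = {a + b : a ∈ A, b ∈ B}.
Enumerate all |A|·|B| = 4·2 = 8 pairs (a, b) and collect distinct sums.
a = -5: -5+3=-2, -5+10=5
a = -2: -2+3=1, -2+10=8
a = -1: -1+3=2, -1+10=9
a = 9: 9+3=12, 9+10=19
Collecting distinct sums: A + B = {-2, 1, 2, 5, 8, 9, 12, 19}
|A + B| = 8

A + B = {-2, 1, 2, 5, 8, 9, 12, 19}


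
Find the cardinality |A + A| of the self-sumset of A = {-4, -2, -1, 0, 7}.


A + A = {a + a' : a, a' ∈ A}; |A| = 5.
General bounds: 2|A| - 1 ≤ |A + A| ≤ |A|(|A|+1)/2, i.e. 9 ≤ |A + A| ≤ 15.
Lower bound 2|A|-1 is attained iff A is an arithmetic progression.
Enumerate sums a + a' for a ≤ a' (symmetric, so this suffices):
a = -4: -4+-4=-8, -4+-2=-6, -4+-1=-5, -4+0=-4, -4+7=3
a = -2: -2+-2=-4, -2+-1=-3, -2+0=-2, -2+7=5
a = -1: -1+-1=-2, -1+0=-1, -1+7=6
a = 0: 0+0=0, 0+7=7
a = 7: 7+7=14
Distinct sums: {-8, -6, -5, -4, -3, -2, -1, 0, 3, 5, 6, 7, 14}
|A + A| = 13

|A + A| = 13


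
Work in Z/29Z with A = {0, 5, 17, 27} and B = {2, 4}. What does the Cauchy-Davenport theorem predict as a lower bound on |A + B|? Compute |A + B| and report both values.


Cauchy-Davenport: |A + B| ≥ min(p, |A| + |B| - 1) for A, B nonempty in Z/pZ.
|A| = 4, |B| = 2, p = 29.
CD lower bound = min(29, 4 + 2 - 1) = min(29, 5) = 5.
Compute A + B mod 29 directly:
a = 0: 0+2=2, 0+4=4
a = 5: 5+2=7, 5+4=9
a = 17: 17+2=19, 17+4=21
a = 27: 27+2=0, 27+4=2
A + B = {0, 2, 4, 7, 9, 19, 21}, so |A + B| = 7.
Verify: 7 ≥ 5? Yes ✓.

CD lower bound = 5, actual |A + B| = 7.


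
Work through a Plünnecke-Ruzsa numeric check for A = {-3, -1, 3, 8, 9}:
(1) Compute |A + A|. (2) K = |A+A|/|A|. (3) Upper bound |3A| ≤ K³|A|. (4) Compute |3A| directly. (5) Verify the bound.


|A| = 5.
Step 1: Compute A + A by enumerating all 25 pairs.
A + A = {-6, -4, -2, 0, 2, 5, 6, 7, 8, 11, 12, 16, 17, 18}, so |A + A| = 14.
Step 2: Doubling constant K = |A + A|/|A| = 14/5 = 14/5 ≈ 2.8000.
Step 3: Plünnecke-Ruzsa gives |3A| ≤ K³·|A| = (2.8000)³ · 5 ≈ 109.7600.
Step 4: Compute 3A = A + A + A directly by enumerating all triples (a,b,c) ∈ A³; |3A| = 28.
Step 5: Check 28 ≤ 109.7600? Yes ✓.

K = 14/5, Plünnecke-Ruzsa bound K³|A| ≈ 109.7600, |3A| = 28, inequality holds.


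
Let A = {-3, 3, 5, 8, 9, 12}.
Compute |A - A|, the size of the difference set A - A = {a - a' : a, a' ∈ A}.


A - A = {a - a' : a, a' ∈ A}; |A| = 6.
Bounds: 2|A|-1 ≤ |A - A| ≤ |A|² - |A| + 1, i.e. 11 ≤ |A - A| ≤ 31.
Note: 0 ∈ A - A always (from a - a). The set is symmetric: if d ∈ A - A then -d ∈ A - A.
Enumerate nonzero differences d = a - a' with a > a' (then include -d):
Positive differences: {1, 2, 3, 4, 5, 6, 7, 8, 9, 11, 12, 15}
Full difference set: {0} ∪ (positive diffs) ∪ (negative diffs).
|A - A| = 1 + 2·12 = 25 (matches direct enumeration: 25).

|A - A| = 25


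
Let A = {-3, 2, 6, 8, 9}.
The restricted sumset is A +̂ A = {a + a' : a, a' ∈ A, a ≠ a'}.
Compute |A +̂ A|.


Restricted sumset: A +̂ A = {a + a' : a ∈ A, a' ∈ A, a ≠ a'}.
Equivalently, take A + A and drop any sum 2a that is achievable ONLY as a + a for a ∈ A (i.e. sums representable only with equal summands).
Enumerate pairs (a, a') with a < a' (symmetric, so each unordered pair gives one sum; this covers all a ≠ a'):
  -3 + 2 = -1
  -3 + 6 = 3
  -3 + 8 = 5
  -3 + 9 = 6
  2 + 6 = 8
  2 + 8 = 10
  2 + 9 = 11
  6 + 8 = 14
  6 + 9 = 15
  8 + 9 = 17
Collected distinct sums: {-1, 3, 5, 6, 8, 10, 11, 14, 15, 17}
|A +̂ A| = 10
(Reference bound: |A +̂ A| ≥ 2|A| - 3 for |A| ≥ 2, with |A| = 5 giving ≥ 7.)

|A +̂ A| = 10


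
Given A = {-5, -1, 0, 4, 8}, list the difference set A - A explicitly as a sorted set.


A - A = {a - a' : a, a' ∈ A}.
Compute a - a' for each ordered pair (a, a'):
a = -5: -5--5=0, -5--1=-4, -5-0=-5, -5-4=-9, -5-8=-13
a = -1: -1--5=4, -1--1=0, -1-0=-1, -1-4=-5, -1-8=-9
a = 0: 0--5=5, 0--1=1, 0-0=0, 0-4=-4, 0-8=-8
a = 4: 4--5=9, 4--1=5, 4-0=4, 4-4=0, 4-8=-4
a = 8: 8--5=13, 8--1=9, 8-0=8, 8-4=4, 8-8=0
Collecting distinct values (and noting 0 appears from a-a):
A - A = {-13, -9, -8, -5, -4, -1, 0, 1, 4, 5, 8, 9, 13}
|A - A| = 13

A - A = {-13, -9, -8, -5, -4, -1, 0, 1, 4, 5, 8, 9, 13}


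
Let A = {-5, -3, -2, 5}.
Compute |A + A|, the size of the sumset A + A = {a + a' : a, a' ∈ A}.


A + A = {a + a' : a, a' ∈ A}; |A| = 4.
General bounds: 2|A| - 1 ≤ |A + A| ≤ |A|(|A|+1)/2, i.e. 7 ≤ |A + A| ≤ 10.
Lower bound 2|A|-1 is attained iff A is an arithmetic progression.
Enumerate sums a + a' for a ≤ a' (symmetric, so this suffices):
a = -5: -5+-5=-10, -5+-3=-8, -5+-2=-7, -5+5=0
a = -3: -3+-3=-6, -3+-2=-5, -3+5=2
a = -2: -2+-2=-4, -2+5=3
a = 5: 5+5=10
Distinct sums: {-10, -8, -7, -6, -5, -4, 0, 2, 3, 10}
|A + A| = 10

|A + A| = 10


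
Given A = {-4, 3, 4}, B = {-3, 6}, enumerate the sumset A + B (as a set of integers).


A + B = {a + b : a ∈ A, b ∈ B}.
Enumerate all |A|·|B| = 3·2 = 6 pairs (a, b) and collect distinct sums.
a = -4: -4+-3=-7, -4+6=2
a = 3: 3+-3=0, 3+6=9
a = 4: 4+-3=1, 4+6=10
Collecting distinct sums: A + B = {-7, 0, 1, 2, 9, 10}
|A + B| = 6

A + B = {-7, 0, 1, 2, 9, 10}


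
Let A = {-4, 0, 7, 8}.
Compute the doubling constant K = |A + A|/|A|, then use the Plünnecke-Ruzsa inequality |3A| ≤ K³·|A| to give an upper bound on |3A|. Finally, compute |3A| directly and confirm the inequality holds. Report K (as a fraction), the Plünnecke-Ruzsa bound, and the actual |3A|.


|A| = 4.
Step 1: Compute A + A by enumerating all 16 pairs.
A + A = {-8, -4, 0, 3, 4, 7, 8, 14, 15, 16}, so |A + A| = 10.
Step 2: Doubling constant K = |A + A|/|A| = 10/4 = 10/4 ≈ 2.5000.
Step 3: Plünnecke-Ruzsa gives |3A| ≤ K³·|A| = (2.5000)³ · 4 ≈ 62.5000.
Step 4: Compute 3A = A + A + A directly by enumerating all triples (a,b,c) ∈ A³; |3A| = 19.
Step 5: Check 19 ≤ 62.5000? Yes ✓.

K = 10/4, Plünnecke-Ruzsa bound K³|A| ≈ 62.5000, |3A| = 19, inequality holds.


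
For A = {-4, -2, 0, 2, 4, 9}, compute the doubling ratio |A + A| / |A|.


|A| = 6.
Compute A + A by enumerating all 36 pairs.
A + A = {-8, -6, -4, -2, 0, 2, 4, 5, 6, 7, 8, 9, 11, 13, 18}, so |A + A| = 15.
K = |A + A| / |A| = 15/6 = 5/2 ≈ 2.5000.
Reference: AP of size 6 gives K = 11/6 ≈ 1.8333; a fully generic set of size 6 gives K ≈ 3.5000.

|A| = 6, |A + A| = 15, K = 15/6 = 5/2.


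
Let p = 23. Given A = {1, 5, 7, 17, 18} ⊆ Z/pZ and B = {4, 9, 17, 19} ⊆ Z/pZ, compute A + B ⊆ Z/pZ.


Work in Z/23Z: reduce every sum a + b modulo 23.
Enumerate all 20 pairs:
a = 1: 1+4=5, 1+9=10, 1+17=18, 1+19=20
a = 5: 5+4=9, 5+9=14, 5+17=22, 5+19=1
a = 7: 7+4=11, 7+9=16, 7+17=1, 7+19=3
a = 17: 17+4=21, 17+9=3, 17+17=11, 17+19=13
a = 18: 18+4=22, 18+9=4, 18+17=12, 18+19=14
Distinct residues collected: {1, 3, 4, 5, 9, 10, 11, 12, 13, 14, 16, 18, 20, 21, 22}
|A + B| = 15 (out of 23 total residues).

A + B = {1, 3, 4, 5, 9, 10, 11, 12, 13, 14, 16, 18, 20, 21, 22}


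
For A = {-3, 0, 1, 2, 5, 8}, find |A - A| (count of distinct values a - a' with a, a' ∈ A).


A - A = {a - a' : a, a' ∈ A}; |A| = 6.
Bounds: 2|A|-1 ≤ |A - A| ≤ |A|² - |A| + 1, i.e. 11 ≤ |A - A| ≤ 31.
Note: 0 ∈ A - A always (from a - a). The set is symmetric: if d ∈ A - A then -d ∈ A - A.
Enumerate nonzero differences d = a - a' with a > a' (then include -d):
Positive differences: {1, 2, 3, 4, 5, 6, 7, 8, 11}
Full difference set: {0} ∪ (positive diffs) ∪ (negative diffs).
|A - A| = 1 + 2·9 = 19 (matches direct enumeration: 19).

|A - A| = 19


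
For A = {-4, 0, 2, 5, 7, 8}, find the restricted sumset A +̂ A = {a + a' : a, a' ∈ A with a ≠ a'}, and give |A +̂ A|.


Restricted sumset: A +̂ A = {a + a' : a ∈ A, a' ∈ A, a ≠ a'}.
Equivalently, take A + A and drop any sum 2a that is achievable ONLY as a + a for a ∈ A (i.e. sums representable only with equal summands).
Enumerate pairs (a, a') with a < a' (symmetric, so each unordered pair gives one sum; this covers all a ≠ a'):
  -4 + 0 = -4
  -4 + 2 = -2
  -4 + 5 = 1
  -4 + 7 = 3
  -4 + 8 = 4
  0 + 2 = 2
  0 + 5 = 5
  0 + 7 = 7
  0 + 8 = 8
  2 + 5 = 7
  2 + 7 = 9
  2 + 8 = 10
  5 + 7 = 12
  5 + 8 = 13
  7 + 8 = 15
Collected distinct sums: {-4, -2, 1, 2, 3, 4, 5, 7, 8, 9, 10, 12, 13, 15}
|A +̂ A| = 14
(Reference bound: |A +̂ A| ≥ 2|A| - 3 for |A| ≥ 2, with |A| = 6 giving ≥ 9.)

|A +̂ A| = 14


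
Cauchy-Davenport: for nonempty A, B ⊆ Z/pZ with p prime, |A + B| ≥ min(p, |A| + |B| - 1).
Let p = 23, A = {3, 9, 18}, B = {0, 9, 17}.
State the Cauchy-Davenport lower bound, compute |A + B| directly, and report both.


Cauchy-Davenport: |A + B| ≥ min(p, |A| + |B| - 1) for A, B nonempty in Z/pZ.
|A| = 3, |B| = 3, p = 23.
CD lower bound = min(23, 3 + 3 - 1) = min(23, 5) = 5.
Compute A + B mod 23 directly:
a = 3: 3+0=3, 3+9=12, 3+17=20
a = 9: 9+0=9, 9+9=18, 9+17=3
a = 18: 18+0=18, 18+9=4, 18+17=12
A + B = {3, 4, 9, 12, 18, 20}, so |A + B| = 6.
Verify: 6 ≥ 5? Yes ✓.

CD lower bound = 5, actual |A + B| = 6.


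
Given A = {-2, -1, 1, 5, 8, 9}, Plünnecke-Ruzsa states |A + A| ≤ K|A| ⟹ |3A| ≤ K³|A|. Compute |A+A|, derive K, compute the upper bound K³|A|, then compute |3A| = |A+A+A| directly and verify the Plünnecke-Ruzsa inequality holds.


|A| = 6.
Step 1: Compute A + A by enumerating all 36 pairs.
A + A = {-4, -3, -2, -1, 0, 2, 3, 4, 6, 7, 8, 9, 10, 13, 14, 16, 17, 18}, so |A + A| = 18.
Step 2: Doubling constant K = |A + A|/|A| = 18/6 = 18/6 ≈ 3.0000.
Step 3: Plünnecke-Ruzsa gives |3A| ≤ K³·|A| = (3.0000)³ · 6 ≈ 162.0000.
Step 4: Compute 3A = A + A + A directly by enumerating all triples (a,b,c) ∈ A³; |3A| = 33.
Step 5: Check 33 ≤ 162.0000? Yes ✓.

K = 18/6, Plünnecke-Ruzsa bound K³|A| ≈ 162.0000, |3A| = 33, inequality holds.


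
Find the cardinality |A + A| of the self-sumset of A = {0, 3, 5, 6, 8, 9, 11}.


A + A = {a + a' : a, a' ∈ A}; |A| = 7.
General bounds: 2|A| - 1 ≤ |A + A| ≤ |A|(|A|+1)/2, i.e. 13 ≤ |A + A| ≤ 28.
Lower bound 2|A|-1 is attained iff A is an arithmetic progression.
Enumerate sums a + a' for a ≤ a' (symmetric, so this suffices):
a = 0: 0+0=0, 0+3=3, 0+5=5, 0+6=6, 0+8=8, 0+9=9, 0+11=11
a = 3: 3+3=6, 3+5=8, 3+6=9, 3+8=11, 3+9=12, 3+11=14
a = 5: 5+5=10, 5+6=11, 5+8=13, 5+9=14, 5+11=16
a = 6: 6+6=12, 6+8=14, 6+9=15, 6+11=17
a = 8: 8+8=16, 8+9=17, 8+11=19
a = 9: 9+9=18, 9+11=20
a = 11: 11+11=22
Distinct sums: {0, 3, 5, 6, 8, 9, 10, 11, 12, 13, 14, 15, 16, 17, 18, 19, 20, 22}
|A + A| = 18

|A + A| = 18


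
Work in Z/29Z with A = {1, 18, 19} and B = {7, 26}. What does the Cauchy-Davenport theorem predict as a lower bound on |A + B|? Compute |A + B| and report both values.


Cauchy-Davenport: |A + B| ≥ min(p, |A| + |B| - 1) for A, B nonempty in Z/pZ.
|A| = 3, |B| = 2, p = 29.
CD lower bound = min(29, 3 + 2 - 1) = min(29, 4) = 4.
Compute A + B mod 29 directly:
a = 1: 1+7=8, 1+26=27
a = 18: 18+7=25, 18+26=15
a = 19: 19+7=26, 19+26=16
A + B = {8, 15, 16, 25, 26, 27}, so |A + B| = 6.
Verify: 6 ≥ 4? Yes ✓.

CD lower bound = 4, actual |A + B| = 6.


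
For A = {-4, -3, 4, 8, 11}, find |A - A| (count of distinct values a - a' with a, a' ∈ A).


A - A = {a - a' : a, a' ∈ A}; |A| = 5.
Bounds: 2|A|-1 ≤ |A - A| ≤ |A|² - |A| + 1, i.e. 9 ≤ |A - A| ≤ 21.
Note: 0 ∈ A - A always (from a - a). The set is symmetric: if d ∈ A - A then -d ∈ A - A.
Enumerate nonzero differences d = a - a' with a > a' (then include -d):
Positive differences: {1, 3, 4, 7, 8, 11, 12, 14, 15}
Full difference set: {0} ∪ (positive diffs) ∪ (negative diffs).
|A - A| = 1 + 2·9 = 19 (matches direct enumeration: 19).

|A - A| = 19


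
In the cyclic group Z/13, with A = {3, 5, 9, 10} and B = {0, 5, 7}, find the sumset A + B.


Work in Z/13Z: reduce every sum a + b modulo 13.
Enumerate all 12 pairs:
a = 3: 3+0=3, 3+5=8, 3+7=10
a = 5: 5+0=5, 5+5=10, 5+7=12
a = 9: 9+0=9, 9+5=1, 9+7=3
a = 10: 10+0=10, 10+5=2, 10+7=4
Distinct residues collected: {1, 2, 3, 4, 5, 8, 9, 10, 12}
|A + B| = 9 (out of 13 total residues).

A + B = {1, 2, 3, 4, 5, 8, 9, 10, 12}


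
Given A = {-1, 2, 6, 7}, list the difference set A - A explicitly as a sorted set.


A - A = {a - a' : a, a' ∈ A}.
Compute a - a' for each ordered pair (a, a'):
a = -1: -1--1=0, -1-2=-3, -1-6=-7, -1-7=-8
a = 2: 2--1=3, 2-2=0, 2-6=-4, 2-7=-5
a = 6: 6--1=7, 6-2=4, 6-6=0, 6-7=-1
a = 7: 7--1=8, 7-2=5, 7-6=1, 7-7=0
Collecting distinct values (and noting 0 appears from a-a):
A - A = {-8, -7, -5, -4, -3, -1, 0, 1, 3, 4, 5, 7, 8}
|A - A| = 13

A - A = {-8, -7, -5, -4, -3, -1, 0, 1, 3, 4, 5, 7, 8}


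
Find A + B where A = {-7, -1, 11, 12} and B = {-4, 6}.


A + B = {a + b : a ∈ A, b ∈ B}.
Enumerate all |A|·|B| = 4·2 = 8 pairs (a, b) and collect distinct sums.
a = -7: -7+-4=-11, -7+6=-1
a = -1: -1+-4=-5, -1+6=5
a = 11: 11+-4=7, 11+6=17
a = 12: 12+-4=8, 12+6=18
Collecting distinct sums: A + B = {-11, -5, -1, 5, 7, 8, 17, 18}
|A + B| = 8

A + B = {-11, -5, -1, 5, 7, 8, 17, 18}


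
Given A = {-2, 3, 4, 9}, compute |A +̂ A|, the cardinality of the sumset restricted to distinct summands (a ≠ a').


Restricted sumset: A +̂ A = {a + a' : a ∈ A, a' ∈ A, a ≠ a'}.
Equivalently, take A + A and drop any sum 2a that is achievable ONLY as a + a for a ∈ A (i.e. sums representable only with equal summands).
Enumerate pairs (a, a') with a < a' (symmetric, so each unordered pair gives one sum; this covers all a ≠ a'):
  -2 + 3 = 1
  -2 + 4 = 2
  -2 + 9 = 7
  3 + 4 = 7
  3 + 9 = 12
  4 + 9 = 13
Collected distinct sums: {1, 2, 7, 12, 13}
|A +̂ A| = 5
(Reference bound: |A +̂ A| ≥ 2|A| - 3 for |A| ≥ 2, with |A| = 4 giving ≥ 5.)

|A +̂ A| = 5


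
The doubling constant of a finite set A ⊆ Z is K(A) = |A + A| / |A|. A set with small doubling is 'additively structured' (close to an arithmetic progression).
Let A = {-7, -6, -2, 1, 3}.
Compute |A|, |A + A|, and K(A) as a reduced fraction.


|A| = 5.
Compute A + A by enumerating all 25 pairs.
A + A = {-14, -13, -12, -9, -8, -6, -5, -4, -3, -1, 1, 2, 4, 6}, so |A + A| = 14.
K = |A + A| / |A| = 14/5 (already in lowest terms) ≈ 2.8000.
Reference: AP of size 5 gives K = 9/5 ≈ 1.8000; a fully generic set of size 5 gives K ≈ 3.0000.

|A| = 5, |A + A| = 14, K = 14/5.


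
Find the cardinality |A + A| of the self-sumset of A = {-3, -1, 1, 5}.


A + A = {a + a' : a, a' ∈ A}; |A| = 4.
General bounds: 2|A| - 1 ≤ |A + A| ≤ |A|(|A|+1)/2, i.e. 7 ≤ |A + A| ≤ 10.
Lower bound 2|A|-1 is attained iff A is an arithmetic progression.
Enumerate sums a + a' for a ≤ a' (symmetric, so this suffices):
a = -3: -3+-3=-6, -3+-1=-4, -3+1=-2, -3+5=2
a = -1: -1+-1=-2, -1+1=0, -1+5=4
a = 1: 1+1=2, 1+5=6
a = 5: 5+5=10
Distinct sums: {-6, -4, -2, 0, 2, 4, 6, 10}
|A + A| = 8

|A + A| = 8


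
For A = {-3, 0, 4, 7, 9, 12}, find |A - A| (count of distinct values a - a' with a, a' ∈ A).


A - A = {a - a' : a, a' ∈ A}; |A| = 6.
Bounds: 2|A|-1 ≤ |A - A| ≤ |A|² - |A| + 1, i.e. 11 ≤ |A - A| ≤ 31.
Note: 0 ∈ A - A always (from a - a). The set is symmetric: if d ∈ A - A then -d ∈ A - A.
Enumerate nonzero differences d = a - a' with a > a' (then include -d):
Positive differences: {2, 3, 4, 5, 7, 8, 9, 10, 12, 15}
Full difference set: {0} ∪ (positive diffs) ∪ (negative diffs).
|A - A| = 1 + 2·10 = 21 (matches direct enumeration: 21).

|A - A| = 21


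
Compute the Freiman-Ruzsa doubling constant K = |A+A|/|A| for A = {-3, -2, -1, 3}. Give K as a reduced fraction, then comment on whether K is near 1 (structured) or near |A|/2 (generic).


|A| = 4.
Compute A + A by enumerating all 16 pairs.
A + A = {-6, -5, -4, -3, -2, 0, 1, 2, 6}, so |A + A| = 9.
K = |A + A| / |A| = 9/4 (already in lowest terms) ≈ 2.2500.
Reference: AP of size 4 gives K = 7/4 ≈ 1.7500; a fully generic set of size 4 gives K ≈ 2.5000.

|A| = 4, |A + A| = 9, K = 9/4.


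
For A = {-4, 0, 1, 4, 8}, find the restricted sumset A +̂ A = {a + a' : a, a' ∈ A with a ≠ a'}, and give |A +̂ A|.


Restricted sumset: A +̂ A = {a + a' : a ∈ A, a' ∈ A, a ≠ a'}.
Equivalently, take A + A and drop any sum 2a that is achievable ONLY as a + a for a ∈ A (i.e. sums representable only with equal summands).
Enumerate pairs (a, a') with a < a' (symmetric, so each unordered pair gives one sum; this covers all a ≠ a'):
  -4 + 0 = -4
  -4 + 1 = -3
  -4 + 4 = 0
  -4 + 8 = 4
  0 + 1 = 1
  0 + 4 = 4
  0 + 8 = 8
  1 + 4 = 5
  1 + 8 = 9
  4 + 8 = 12
Collected distinct sums: {-4, -3, 0, 1, 4, 5, 8, 9, 12}
|A +̂ A| = 9
(Reference bound: |A +̂ A| ≥ 2|A| - 3 for |A| ≥ 2, with |A| = 5 giving ≥ 7.)

|A +̂ A| = 9


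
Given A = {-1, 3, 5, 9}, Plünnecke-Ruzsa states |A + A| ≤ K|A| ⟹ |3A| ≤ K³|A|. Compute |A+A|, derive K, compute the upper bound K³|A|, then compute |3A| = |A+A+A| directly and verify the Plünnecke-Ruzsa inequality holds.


|A| = 4.
Step 1: Compute A + A by enumerating all 16 pairs.
A + A = {-2, 2, 4, 6, 8, 10, 12, 14, 18}, so |A + A| = 9.
Step 2: Doubling constant K = |A + A|/|A| = 9/4 = 9/4 ≈ 2.2500.
Step 3: Plünnecke-Ruzsa gives |3A| ≤ K³·|A| = (2.2500)³ · 4 ≈ 45.5625.
Step 4: Compute 3A = A + A + A directly by enumerating all triples (a,b,c) ∈ A³; |3A| = 14.
Step 5: Check 14 ≤ 45.5625? Yes ✓.

K = 9/4, Plünnecke-Ruzsa bound K³|A| ≈ 45.5625, |3A| = 14, inequality holds.


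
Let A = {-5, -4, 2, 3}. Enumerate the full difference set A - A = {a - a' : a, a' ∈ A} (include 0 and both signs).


A - A = {a - a' : a, a' ∈ A}.
Compute a - a' for each ordered pair (a, a'):
a = -5: -5--5=0, -5--4=-1, -5-2=-7, -5-3=-8
a = -4: -4--5=1, -4--4=0, -4-2=-6, -4-3=-7
a = 2: 2--5=7, 2--4=6, 2-2=0, 2-3=-1
a = 3: 3--5=8, 3--4=7, 3-2=1, 3-3=0
Collecting distinct values (and noting 0 appears from a-a):
A - A = {-8, -7, -6, -1, 0, 1, 6, 7, 8}
|A - A| = 9

A - A = {-8, -7, -6, -1, 0, 1, 6, 7, 8}


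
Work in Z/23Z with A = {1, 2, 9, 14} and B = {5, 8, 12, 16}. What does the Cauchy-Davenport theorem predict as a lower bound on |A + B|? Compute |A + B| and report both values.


Cauchy-Davenport: |A + B| ≥ min(p, |A| + |B| - 1) for A, B nonempty in Z/pZ.
|A| = 4, |B| = 4, p = 23.
CD lower bound = min(23, 4 + 4 - 1) = min(23, 7) = 7.
Compute A + B mod 23 directly:
a = 1: 1+5=6, 1+8=9, 1+12=13, 1+16=17
a = 2: 2+5=7, 2+8=10, 2+12=14, 2+16=18
a = 9: 9+5=14, 9+8=17, 9+12=21, 9+16=2
a = 14: 14+5=19, 14+8=22, 14+12=3, 14+16=7
A + B = {2, 3, 6, 7, 9, 10, 13, 14, 17, 18, 19, 21, 22}, so |A + B| = 13.
Verify: 13 ≥ 7? Yes ✓.

CD lower bound = 7, actual |A + B| = 13.


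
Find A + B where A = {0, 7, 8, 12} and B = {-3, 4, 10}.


A + B = {a + b : a ∈ A, b ∈ B}.
Enumerate all |A|·|B| = 4·3 = 12 pairs (a, b) and collect distinct sums.
a = 0: 0+-3=-3, 0+4=4, 0+10=10
a = 7: 7+-3=4, 7+4=11, 7+10=17
a = 8: 8+-3=5, 8+4=12, 8+10=18
a = 12: 12+-3=9, 12+4=16, 12+10=22
Collecting distinct sums: A + B = {-3, 4, 5, 9, 10, 11, 12, 16, 17, 18, 22}
|A + B| = 11

A + B = {-3, 4, 5, 9, 10, 11, 12, 16, 17, 18, 22}


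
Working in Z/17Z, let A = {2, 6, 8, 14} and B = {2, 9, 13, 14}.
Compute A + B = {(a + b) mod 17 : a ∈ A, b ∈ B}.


Work in Z/17Z: reduce every sum a + b modulo 17.
Enumerate all 16 pairs:
a = 2: 2+2=4, 2+9=11, 2+13=15, 2+14=16
a = 6: 6+2=8, 6+9=15, 6+13=2, 6+14=3
a = 8: 8+2=10, 8+9=0, 8+13=4, 8+14=5
a = 14: 14+2=16, 14+9=6, 14+13=10, 14+14=11
Distinct residues collected: {0, 2, 3, 4, 5, 6, 8, 10, 11, 15, 16}
|A + B| = 11 (out of 17 total residues).

A + B = {0, 2, 3, 4, 5, 6, 8, 10, 11, 15, 16}


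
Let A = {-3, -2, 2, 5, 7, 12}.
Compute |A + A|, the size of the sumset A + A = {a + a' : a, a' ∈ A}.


A + A = {a + a' : a, a' ∈ A}; |A| = 6.
General bounds: 2|A| - 1 ≤ |A + A| ≤ |A|(|A|+1)/2, i.e. 11 ≤ |A + A| ≤ 21.
Lower bound 2|A|-1 is attained iff A is an arithmetic progression.
Enumerate sums a + a' for a ≤ a' (symmetric, so this suffices):
a = -3: -3+-3=-6, -3+-2=-5, -3+2=-1, -3+5=2, -3+7=4, -3+12=9
a = -2: -2+-2=-4, -2+2=0, -2+5=3, -2+7=5, -2+12=10
a = 2: 2+2=4, 2+5=7, 2+7=9, 2+12=14
a = 5: 5+5=10, 5+7=12, 5+12=17
a = 7: 7+7=14, 7+12=19
a = 12: 12+12=24
Distinct sums: {-6, -5, -4, -1, 0, 2, 3, 4, 5, 7, 9, 10, 12, 14, 17, 19, 24}
|A + A| = 17

|A + A| = 17


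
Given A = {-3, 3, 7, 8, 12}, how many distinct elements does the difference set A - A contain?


A - A = {a - a' : a, a' ∈ A}; |A| = 5.
Bounds: 2|A|-1 ≤ |A - A| ≤ |A|² - |A| + 1, i.e. 9 ≤ |A - A| ≤ 21.
Note: 0 ∈ A - A always (from a - a). The set is symmetric: if d ∈ A - A then -d ∈ A - A.
Enumerate nonzero differences d = a - a' with a > a' (then include -d):
Positive differences: {1, 4, 5, 6, 9, 10, 11, 15}
Full difference set: {0} ∪ (positive diffs) ∪ (negative diffs).
|A - A| = 1 + 2·8 = 17 (matches direct enumeration: 17).

|A - A| = 17


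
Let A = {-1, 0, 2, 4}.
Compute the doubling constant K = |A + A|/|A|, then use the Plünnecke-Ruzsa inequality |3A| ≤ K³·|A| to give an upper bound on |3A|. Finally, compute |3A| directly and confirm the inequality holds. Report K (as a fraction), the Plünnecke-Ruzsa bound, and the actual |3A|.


|A| = 4.
Step 1: Compute A + A by enumerating all 16 pairs.
A + A = {-2, -1, 0, 1, 2, 3, 4, 6, 8}, so |A + A| = 9.
Step 2: Doubling constant K = |A + A|/|A| = 9/4 = 9/4 ≈ 2.2500.
Step 3: Plünnecke-Ruzsa gives |3A| ≤ K³·|A| = (2.2500)³ · 4 ≈ 45.5625.
Step 4: Compute 3A = A + A + A directly by enumerating all triples (a,b,c) ∈ A³; |3A| = 14.
Step 5: Check 14 ≤ 45.5625? Yes ✓.

K = 9/4, Plünnecke-Ruzsa bound K³|A| ≈ 45.5625, |3A| = 14, inequality holds.


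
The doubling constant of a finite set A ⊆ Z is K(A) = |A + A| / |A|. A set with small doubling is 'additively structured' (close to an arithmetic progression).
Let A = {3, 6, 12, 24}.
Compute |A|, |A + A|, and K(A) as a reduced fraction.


|A| = 4.
Compute A + A by enumerating all 16 pairs.
A + A = {6, 9, 12, 15, 18, 24, 27, 30, 36, 48}, so |A + A| = 10.
K = |A + A| / |A| = 10/4 = 5/2 ≈ 2.5000.
Reference: AP of size 4 gives K = 7/4 ≈ 1.7500; a fully generic set of size 4 gives K ≈ 2.5000.

|A| = 4, |A + A| = 10, K = 10/4 = 5/2.


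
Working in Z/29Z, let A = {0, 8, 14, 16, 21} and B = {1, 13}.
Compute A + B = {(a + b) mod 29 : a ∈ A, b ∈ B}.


Work in Z/29Z: reduce every sum a + b modulo 29.
Enumerate all 10 pairs:
a = 0: 0+1=1, 0+13=13
a = 8: 8+1=9, 8+13=21
a = 14: 14+1=15, 14+13=27
a = 16: 16+1=17, 16+13=0
a = 21: 21+1=22, 21+13=5
Distinct residues collected: {0, 1, 5, 9, 13, 15, 17, 21, 22, 27}
|A + B| = 10 (out of 29 total residues).

A + B = {0, 1, 5, 9, 13, 15, 17, 21, 22, 27}


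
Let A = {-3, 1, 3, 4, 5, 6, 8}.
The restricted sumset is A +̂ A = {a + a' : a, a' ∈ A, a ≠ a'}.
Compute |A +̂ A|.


Restricted sumset: A +̂ A = {a + a' : a ∈ A, a' ∈ A, a ≠ a'}.
Equivalently, take A + A and drop any sum 2a that is achievable ONLY as a + a for a ∈ A (i.e. sums representable only with equal summands).
Enumerate pairs (a, a') with a < a' (symmetric, so each unordered pair gives one sum; this covers all a ≠ a'):
  -3 + 1 = -2
  -3 + 3 = 0
  -3 + 4 = 1
  -3 + 5 = 2
  -3 + 6 = 3
  -3 + 8 = 5
  1 + 3 = 4
  1 + 4 = 5
  1 + 5 = 6
  1 + 6 = 7
  1 + 8 = 9
  3 + 4 = 7
  3 + 5 = 8
  3 + 6 = 9
  3 + 8 = 11
  4 + 5 = 9
  4 + 6 = 10
  4 + 8 = 12
  5 + 6 = 11
  5 + 8 = 13
  6 + 8 = 14
Collected distinct sums: {-2, 0, 1, 2, 3, 4, 5, 6, 7, 8, 9, 10, 11, 12, 13, 14}
|A +̂ A| = 16
(Reference bound: |A +̂ A| ≥ 2|A| - 3 for |A| ≥ 2, with |A| = 7 giving ≥ 11.)

|A +̂ A| = 16


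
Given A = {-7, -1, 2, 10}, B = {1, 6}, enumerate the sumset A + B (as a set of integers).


A + B = {a + b : a ∈ A, b ∈ B}.
Enumerate all |A|·|B| = 4·2 = 8 pairs (a, b) and collect distinct sums.
a = -7: -7+1=-6, -7+6=-1
a = -1: -1+1=0, -1+6=5
a = 2: 2+1=3, 2+6=8
a = 10: 10+1=11, 10+6=16
Collecting distinct sums: A + B = {-6, -1, 0, 3, 5, 8, 11, 16}
|A + B| = 8

A + B = {-6, -1, 0, 3, 5, 8, 11, 16}


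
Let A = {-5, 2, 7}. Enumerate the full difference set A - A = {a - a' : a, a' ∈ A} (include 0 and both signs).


A - A = {a - a' : a, a' ∈ A}.
Compute a - a' for each ordered pair (a, a'):
a = -5: -5--5=0, -5-2=-7, -5-7=-12
a = 2: 2--5=7, 2-2=0, 2-7=-5
a = 7: 7--5=12, 7-2=5, 7-7=0
Collecting distinct values (and noting 0 appears from a-a):
A - A = {-12, -7, -5, 0, 5, 7, 12}
|A - A| = 7

A - A = {-12, -7, -5, 0, 5, 7, 12}


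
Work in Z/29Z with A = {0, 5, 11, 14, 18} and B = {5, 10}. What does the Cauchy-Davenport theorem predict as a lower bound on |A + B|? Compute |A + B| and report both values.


Cauchy-Davenport: |A + B| ≥ min(p, |A| + |B| - 1) for A, B nonempty in Z/pZ.
|A| = 5, |B| = 2, p = 29.
CD lower bound = min(29, 5 + 2 - 1) = min(29, 6) = 6.
Compute A + B mod 29 directly:
a = 0: 0+5=5, 0+10=10
a = 5: 5+5=10, 5+10=15
a = 11: 11+5=16, 11+10=21
a = 14: 14+5=19, 14+10=24
a = 18: 18+5=23, 18+10=28
A + B = {5, 10, 15, 16, 19, 21, 23, 24, 28}, so |A + B| = 9.
Verify: 9 ≥ 6? Yes ✓.

CD lower bound = 6, actual |A + B| = 9.
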